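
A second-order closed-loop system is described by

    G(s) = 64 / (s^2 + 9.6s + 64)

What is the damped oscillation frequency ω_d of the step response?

Comparing s^2 + 9.6s + 64 to s^2 + 2ζωₙs + ωₙ²: ωₙ = 8 rad/s and ζ = 9.6/(2·8) = 0.6.
ζωₙ = 9.6/2 = 4.8, so ω_d = ωₙ√(1−ζ²) = √(ωₙ² − (ζωₙ)²) = √(64 − 4.8²) = √40.96 = 6.400 rad/s.

ω_d = 6.400 rad/s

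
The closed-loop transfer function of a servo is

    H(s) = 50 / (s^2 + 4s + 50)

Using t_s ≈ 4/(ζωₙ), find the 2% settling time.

Comparing s^2 + 4s + 50 to s^2 + 2ζωₙs + ωₙ²: ωₙ = √50 ≈ 7.071 rad/s and ζ = 4/(2·√50) ≈ 0.2828.
ζωₙ = 4/2 = 2, so t_s ≈ 4/(ζωₙ) = 4/2 = 2 s.

t_s ≈ 2 s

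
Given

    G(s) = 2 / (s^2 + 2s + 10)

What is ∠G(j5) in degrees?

∠G(j5) ≈ -146.3°

At s = j5: numerator = 2, denominator = -15 + j10.
∠G = ∠num − ∠den = 0° − (146.31°) = -146.3°.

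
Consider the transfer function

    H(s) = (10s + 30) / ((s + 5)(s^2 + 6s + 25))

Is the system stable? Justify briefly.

The poles can be read from the denominator factors: s = -5, -3 ± 4j.
Since all poles lie strictly in the left half-plane, the system is stable.

stable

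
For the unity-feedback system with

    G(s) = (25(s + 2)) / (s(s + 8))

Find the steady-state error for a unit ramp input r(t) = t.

e_ss = 0.1600

G(s) has one pole at the origin.
This is a Type 1 system. Kv = lim_{s→0} s·G(s) = 50/8 = 25/4.
e_ss = 1/Kv = 1/(25/4) = 4/25 ≈ 0.1600.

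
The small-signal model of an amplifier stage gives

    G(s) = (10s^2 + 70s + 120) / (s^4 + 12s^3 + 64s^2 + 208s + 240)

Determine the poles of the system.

s = -2 ± 4j, -6, -2

The poles are the roots of the denominator s^4 + 12s^3 + 64s^2 + 208s + 240 = 0.
Trying s = -6: the polynomial evaluates to 0, so (s + 6) is a factor.
Dividing out leaves s^3 + 6s^2 + 28s + 40 = 0.
This factors further as (s^2 + 4s + 20)(s + 2) = 0.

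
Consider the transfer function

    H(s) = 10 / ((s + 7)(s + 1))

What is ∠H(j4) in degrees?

At s = j4: numerator = 10, denominator = -9 + j32.
∠H = ∠num − ∠den = 0° − (105.71°) = -105.7°.

∠H(j4) ≈ -105.7°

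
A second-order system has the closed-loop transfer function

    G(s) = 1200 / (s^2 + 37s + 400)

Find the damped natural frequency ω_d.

Comparing s^2 + 37s + 400 to s^2 + 2ζωₙs + ωₙ²: ωₙ = 20 rad/s and ζ = 37/(2·20) = 0.925.
ζωₙ = 37/2 = 18.5, so ω_d = ωₙ√(1−ζ²) = √(ωₙ² − (ζωₙ)²) = √(400 − 18.5²) = √57.75 ≈ 7.599 rad/s.

ω_d ≈ 7.599 rad/s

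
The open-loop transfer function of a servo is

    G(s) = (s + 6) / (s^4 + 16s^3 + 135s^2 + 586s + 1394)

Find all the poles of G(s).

s = -5 ± 4j, -3 ± 5j

The poles are the roots of the denominator s^4 + 16s^3 + 135s^2 + 586s + 1394 = 0.
No real roots exist; factor into two real quadratics: (s^2 + 10s + 41)(s^2 + 6s + 34) = 0.
Each quadratic gives a conjugate pair via the quadratic formula.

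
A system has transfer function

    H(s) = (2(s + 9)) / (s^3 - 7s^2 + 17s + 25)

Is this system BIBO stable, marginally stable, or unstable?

unstable

The denominator s^3 - 7s^2 + 17s + 25 factors as (s + 1)(s^2 - 8s + 25), giving poles at s = -1, 4 + 3j, 4 - 3j.
Since the pole(s) at s = 4 ± 3j lie in the right half-plane, the system is unstable.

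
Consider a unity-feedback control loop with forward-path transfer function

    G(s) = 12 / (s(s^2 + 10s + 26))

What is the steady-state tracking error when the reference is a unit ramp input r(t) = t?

e_ss = 2.167

G(s) has one pole at the origin.
This is a Type 1 system. Kv = lim_{s→0} s·G(s) = 12/26 = 6/13.
e_ss = 1/Kv = 1/(6/13) = 13/6 ≈ 2.167.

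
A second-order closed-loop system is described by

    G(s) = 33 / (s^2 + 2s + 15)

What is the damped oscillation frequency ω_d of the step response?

ω_d ≈ 3.742 rad/s

Comparing s^2 + 2s + 15 to s^2 + 2ζωₙs + ωₙ²: ωₙ = √15 ≈ 3.873 rad/s and ζ = 2/(2·√15) ≈ 0.2582.
ζωₙ = 2/2 = 1, so ω_d = ωₙ√(1−ζ²) = √(ωₙ² − (ζωₙ)²) = √(15 − 1²) = √14 ≈ 3.742 rad/s.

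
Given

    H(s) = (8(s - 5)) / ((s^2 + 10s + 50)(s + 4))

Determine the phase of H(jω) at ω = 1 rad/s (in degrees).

∠H(j1) ≈ 143.1°

At s = j1: numerator = -40 + j8, denominator = 186 + j89.
∠H = ∠num − ∠den = 168.69° − (25.571°) = 143.1°.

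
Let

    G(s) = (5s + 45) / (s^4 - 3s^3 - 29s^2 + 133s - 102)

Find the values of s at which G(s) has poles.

The poles are the roots of the denominator s^4 - 3s^3 - 29s^2 + 133s - 102 = 0.
Trying s = 1: the polynomial evaluates to 0, so (s - 1) is a factor.
Dividing out leaves s^3 - 2s^2 - 31s + 102 = 0.
This factors further as (s^2 - 8s + 17)(s + 6) = 0.

s = 4 ± j, 1, -6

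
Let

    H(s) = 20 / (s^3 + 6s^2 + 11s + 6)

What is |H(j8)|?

Substitute s = j8: numerator = 20, denominator = -378 - j424.
|H(j8)| = |20| / |-378 - j424| = 20 / 568.03 ≈ 0.03521.

|H(j8)| ≈ 0.03521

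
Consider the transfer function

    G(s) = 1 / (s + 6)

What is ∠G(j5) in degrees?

At s = j5: numerator = 1, denominator = 6 + j5.
∠G = ∠num − ∠den = 0° − (39.806°) = -39.81°.

∠G(j5) ≈ -39.81°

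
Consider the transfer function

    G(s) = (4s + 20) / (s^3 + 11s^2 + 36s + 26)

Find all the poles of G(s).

s = -5 + j, -5 - j, -1

The poles are the roots of the denominator s^3 + 11s^2 + 36s + 26 = 0.
Trying s = -1: the polynomial evaluates to 0, so (s + 1) is a factor.
Dividing out leaves s^2 + 10s + 26 = 0.
The quadratic formula then gives s = -5 ± 1j.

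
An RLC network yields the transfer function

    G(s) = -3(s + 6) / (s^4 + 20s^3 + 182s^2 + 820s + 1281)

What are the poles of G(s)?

s = -5 + 6j, -5 - 6j, -7, -3

The poles are the roots of the denominator s^4 + 20s^3 + 182s^2 + 820s + 1281 = 0.
Trying s = -7: the polynomial evaluates to 0, so (s + 7) is a factor.
Dividing out leaves s^3 + 13s^2 + 91s + 183 = 0.
This factors further as (s^2 + 10s + 61)(s + 3) = 0.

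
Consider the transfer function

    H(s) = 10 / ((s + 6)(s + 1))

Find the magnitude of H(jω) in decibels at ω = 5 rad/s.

Substitute s = j5: numerator = 10, denominator = -19 + j35.
|H(j5)| = |10| / |-19 + j35| = 10 / 39.825 ≈ 0.2511.
In decibels: 20·log₁₀(0.2511) ≈ -12.0 dB.

|H(j5)|_dB ≈ -12.0 dB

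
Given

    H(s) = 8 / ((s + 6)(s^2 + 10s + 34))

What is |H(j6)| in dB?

|H(j6)|_dB ≈ -36.1 dB

Substitute s = j6: numerator = 8, denominator = -372 + j348.
|H(j6)| = |8| / |-372 + j348| = 8 / 509.40 ≈ 0.01570.
In decibels: 20·log₁₀(0.01570) ≈ -36.1 dB.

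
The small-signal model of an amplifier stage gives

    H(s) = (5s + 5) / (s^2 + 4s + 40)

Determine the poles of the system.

s = -2 + 6j, -2 - 6j

The poles are the roots of the denominator s^2 + 4s + 40 = 0.
Using the quadratic formula: s = (-4 ± √(-144))/2 = -2 ± 6j.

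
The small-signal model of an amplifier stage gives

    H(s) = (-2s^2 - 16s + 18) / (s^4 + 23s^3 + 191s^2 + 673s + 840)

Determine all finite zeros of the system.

s = 1, -9

Set the numerator to zero: -2s^2 - 16s + 18 = 0, i.e. -2·(s^2 + 8s - 9) = 0.
Factoring: (s - 1)(s + 9) = 0.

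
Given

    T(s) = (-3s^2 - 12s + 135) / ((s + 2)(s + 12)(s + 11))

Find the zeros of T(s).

Set the numerator to zero: -3s^2 - 12s + 135 = 0, i.e. -3·(s^2 + 4s - 45) = 0.
Factoring: (s - 5)(s + 9) = 0.

s = 5, -9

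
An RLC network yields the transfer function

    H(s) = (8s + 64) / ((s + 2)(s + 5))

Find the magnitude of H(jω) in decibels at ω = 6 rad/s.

|H(j6)|_dB ≈ 4.19 dB

Substitute s = j6: numerator = 64 + j48, denominator = -26 + j42.
|H(j6)| = |64 + j48| / |-26 + j42| = 80 / 49.396 ≈ 1.620.
In decibels: 20·log₁₀(1.620) ≈ 4.19 dB.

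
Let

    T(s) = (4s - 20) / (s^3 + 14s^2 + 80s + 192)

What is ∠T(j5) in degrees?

At s = j5: numerator = -20 + j20, denominator = -158 + j275.
∠T = ∠num − ∠den = 135° − (119.88°) = 15.12°.

∠T(j5) ≈ 15.12°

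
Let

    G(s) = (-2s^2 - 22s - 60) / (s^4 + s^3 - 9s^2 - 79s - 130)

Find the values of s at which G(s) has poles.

The poles are the roots of the denominator s^4 + s^3 - 9s^2 - 79s - 130 = 0.
Trying s = -2: the polynomial evaluates to 0, so (s + 2) is a factor.
Dividing out leaves s^3 - s^2 - 7s - 65 = 0.
This factors further as (s^2 + 4s + 13)(s - 5) = 0.

s = -2 ± 3j, -2, 5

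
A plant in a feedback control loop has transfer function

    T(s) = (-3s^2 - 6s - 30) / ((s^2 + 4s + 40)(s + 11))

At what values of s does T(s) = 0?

s = -1 + 3j, -1 - 3j

Set the numerator to zero: -3s^2 - 6s - 30 = 0, i.e. -3·(s^2 + 2s + 10) = 0.
Factoring: (s^2 + 2s + 10) = 0.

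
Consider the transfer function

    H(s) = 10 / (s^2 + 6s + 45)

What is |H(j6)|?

|H(j6)| ≈ 0.2695

Substitute s = j6: numerator = 10, denominator = 9 + j36.
|H(j6)| = |10| / |9 + j36| = 10 / 37.108 ≈ 0.2695.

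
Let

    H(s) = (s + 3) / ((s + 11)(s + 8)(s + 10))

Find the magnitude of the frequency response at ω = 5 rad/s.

Substitute s = j5: numerator = 3 + j5, denominator = 155 + j1265.
|H(j5)| = |3 + j5| / |155 + j1265| = 5.8310 / 1274.5 ≈ 0.004575.

|H(j5)| ≈ 0.004575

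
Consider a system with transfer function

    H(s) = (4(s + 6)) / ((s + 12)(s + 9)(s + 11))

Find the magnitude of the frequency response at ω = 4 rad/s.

Substitute s = j4: numerator = 24 + j16, denominator = 676 + j1292.
|H(j4)| = |24 + j16| / |676 + j1292| = 28.844 / 1458.2 ≈ 0.01978.

|H(j4)| ≈ 0.01978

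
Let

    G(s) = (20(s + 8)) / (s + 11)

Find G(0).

At s = 0 each factor (s + a) contributes a and each (s^2 + bs + c) contributes c.
G(0) = 20·(8) / ((11)) = 160/11 = 160/11.

G(0) = 160/11 ≈ 14.55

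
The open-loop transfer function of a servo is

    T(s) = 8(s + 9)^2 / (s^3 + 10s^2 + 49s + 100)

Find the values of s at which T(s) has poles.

The poles are the roots of the denominator s^3 + 10s^2 + 49s + 100 = 0.
Trying s = -4: the polynomial evaluates to 0, so (s + 4) is a factor.
Dividing out leaves s^2 + 6s + 25 = 0.
The quadratic formula then gives s = -3 ± 4j.

s = -3 + 4j, -3 - 4j, -4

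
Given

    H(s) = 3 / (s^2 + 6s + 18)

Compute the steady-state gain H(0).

Set s = 0: H(0) = (3) / (18) = 1/6.

H(0) = 1/6 ≈ 0.1667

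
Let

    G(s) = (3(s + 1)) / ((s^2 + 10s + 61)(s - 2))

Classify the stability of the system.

The poles can be read from the denominator factors: s = -5 + 6j, -5 - 6j, 2.
Since the pole(s) at s = 2 lie in the right half-plane, the system is unstable.

unstable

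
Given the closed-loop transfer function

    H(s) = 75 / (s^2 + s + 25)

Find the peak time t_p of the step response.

Comparing s^2 + s + 25 to s^2 + 2ζωₙs + ωₙ²: ωₙ = 5 rad/s and ζ = 1/(2·5) = 0.1.
ζωₙ = 1/2 = 0.5, so ω_d = ωₙ√(1−ζ²) = √(ωₙ² − (ζωₙ)²) = √(25 − 0.5²) = √24.75 ≈ 4.975 rad/s.
t_p = π/ω_d = π/4.975 ≈ 0.6315 s.

t_p ≈ 0.6315 s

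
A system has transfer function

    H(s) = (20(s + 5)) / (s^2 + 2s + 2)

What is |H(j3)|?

Substitute s = j3: numerator = 100 + j60, denominator = -7 + j6.
|H(j3)| = |100 + j60| / |-7 + j6| = 116.62 / 9.2195 ≈ 12.65.

|H(j3)| ≈ 12.65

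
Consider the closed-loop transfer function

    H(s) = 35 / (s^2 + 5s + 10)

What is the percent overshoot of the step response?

%OS ≈ 1.73%

Comparing s^2 + 5s + 10 to s^2 + 2ζωₙs + ωₙ²: ωₙ = √10 ≈ 3.162 rad/s and ζ = 5/(2·√10) ≈ 0.7906.
%OS = 100·exp(−πζ/√(1−ζ²)) = 100·exp(−π·0.7906/√(1−0.7906²)) ≈ 1.73%.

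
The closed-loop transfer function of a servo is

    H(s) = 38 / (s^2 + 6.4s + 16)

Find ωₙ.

ωₙ = 4 rad/s

Compare the denominator to the standard form s^2 + 2ζωₙs + ωₙ².
ωₙ² = 16, so ωₙ = 4 rad/s.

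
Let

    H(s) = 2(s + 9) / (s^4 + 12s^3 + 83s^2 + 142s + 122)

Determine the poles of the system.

The poles are the roots of the denominator s^4 + 12s^3 + 83s^2 + 142s + 122 = 0.
No real roots exist; factor into two real quadratics: (s^2 + 10s + 61)(s^2 + 2s + 2) = 0.
Each quadratic gives a conjugate pair via the quadratic formula.

s = -5 + 6j, -5 - 6j, -1 + j, -1 - j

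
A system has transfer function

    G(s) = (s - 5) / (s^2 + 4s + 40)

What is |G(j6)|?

|G(j6)| ≈ 0.3210

Substitute s = j6: numerator = -5 + j6, denominator = 4 + j24.
|G(j6)| = |-5 + j6| / |4 + j24| = 7.8102 / 24.331 ≈ 0.3210.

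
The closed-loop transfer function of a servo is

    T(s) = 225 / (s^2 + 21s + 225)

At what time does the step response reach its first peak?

t_p ≈ 0.2933 s

Comparing s^2 + 21s + 225 to s^2 + 2ζωₙs + ωₙ²: ωₙ = 15 rad/s and ζ = 21/(2·15) = 0.7.
ζωₙ = 21/2 = 10.5, so ω_d = ωₙ√(1−ζ²) = √(ωₙ² − (ζωₙ)²) = √(225 − 10.5²) = √114.75 ≈ 10.71 rad/s.
t_p = π/ω_d = π/10.71 ≈ 0.2933 s.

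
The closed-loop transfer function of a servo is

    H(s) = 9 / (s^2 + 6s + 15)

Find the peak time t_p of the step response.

Comparing s^2 + 6s + 15 to s^2 + 2ζωₙs + ωₙ²: ωₙ = √15 ≈ 3.873 rad/s and ζ = 6/(2·√15) ≈ 0.7746.
ζωₙ = 6/2 = 3, so ω_d = ωₙ√(1−ζ²) = √(ωₙ² − (ζωₙ)²) = √(15 − 3²) = √6 ≈ 2.449 rad/s.
t_p = π/ω_d = π/2.449 ≈ 1.283 s.

t_p ≈ 1.283 s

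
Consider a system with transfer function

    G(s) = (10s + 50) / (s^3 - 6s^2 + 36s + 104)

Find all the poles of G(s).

s = 4 + 6j, 4 - 6j, -2

The poles are the roots of the denominator s^3 - 6s^2 + 36s + 104 = 0.
Trying s = -2: the polynomial evaluates to 0, so (s + 2) is a factor.
Dividing out leaves s^2 - 8s + 52 = 0.
The quadratic formula then gives s = 4 ± 6j.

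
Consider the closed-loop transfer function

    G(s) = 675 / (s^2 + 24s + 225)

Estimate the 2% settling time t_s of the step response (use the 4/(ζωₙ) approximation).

Comparing s^2 + 24s + 225 to s^2 + 2ζωₙs + ωₙ²: ωₙ = 15 rad/s and ζ = 24/(2·15) = 0.8.
ζωₙ = 24/2 = 12, so t_s ≈ 4/(ζωₙ) = 4/12 ≈ 0.3333 s.

t_s ≈ 0.3333 s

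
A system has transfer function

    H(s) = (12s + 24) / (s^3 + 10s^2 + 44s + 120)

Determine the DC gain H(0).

Set s = 0: H(0) = (24) / (120) = 1/5.

H(0) = 1/5 ≈ 0.2000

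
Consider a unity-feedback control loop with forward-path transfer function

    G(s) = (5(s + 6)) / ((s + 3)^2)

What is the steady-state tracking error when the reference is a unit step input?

e_ss = 0.2308

G(s) has no poles at the origin.
This is a Type 0 system. Kp = lim_{s→0} G(s) = 30/9 = 10/3.
e_ss = 1/(1 + Kp) = 1/(1 + 10/3) = 3/13 ≈ 0.2308.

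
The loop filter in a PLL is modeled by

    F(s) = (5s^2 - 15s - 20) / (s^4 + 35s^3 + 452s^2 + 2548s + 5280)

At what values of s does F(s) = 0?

s = -1, 4

Set the numerator to zero: 5s^2 - 15s - 20 = 0, i.e. 5·(s^2 - 3s - 4) = 0.
Factoring: (s + 1)(s - 4) = 0.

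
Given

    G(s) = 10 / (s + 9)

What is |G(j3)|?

Substitute s = j3: numerator = 10, denominator = 9 + j3.
|G(j3)| = |10| / |9 + j3| = 10 / 9.4868 ≈ 1.054.

|G(j3)| ≈ 1.054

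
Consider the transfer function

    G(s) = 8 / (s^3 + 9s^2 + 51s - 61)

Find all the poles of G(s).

s = -5 + 6j, -5 - 6j, 1

The poles are the roots of the denominator s^3 + 9s^2 + 51s - 61 = 0.
Trying s = 1: the polynomial evaluates to 0, so (s - 1) is a factor.
Dividing out leaves s^2 + 10s + 61 = 0.
The quadratic formula then gives s = -5 ± 6j.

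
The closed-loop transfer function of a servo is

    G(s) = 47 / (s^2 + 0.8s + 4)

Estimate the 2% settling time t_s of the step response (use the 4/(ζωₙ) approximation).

Comparing s^2 + 0.8s + 4 to s^2 + 2ζωₙs + ωₙ²: ωₙ = 2 rad/s and ζ = 0.8/(2·2) = 0.2.
ζωₙ = 0.8/2 = 0.4, so t_s ≈ 4/(ζωₙ) = 4/0.4 = 10 s.

t_s ≈ 10 s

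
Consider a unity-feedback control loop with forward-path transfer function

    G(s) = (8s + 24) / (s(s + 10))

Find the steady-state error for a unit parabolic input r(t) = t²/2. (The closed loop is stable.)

e_ss = ∞

G(s) has one pole at the origin.
This is a Type 1 system; Ka = lim_{s→0} s^2·G(s) = 0, so the steady-state error for a parabola input is infinite.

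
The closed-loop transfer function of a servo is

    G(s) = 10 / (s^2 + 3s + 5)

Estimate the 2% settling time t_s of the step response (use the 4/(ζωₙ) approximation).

t_s ≈ 2.667 s

Comparing s^2 + 3s + 5 to s^2 + 2ζωₙs + ωₙ²: ωₙ = √5 ≈ 2.236 rad/s and ζ = 3/(2·√5) ≈ 0.6708.
ζωₙ = 3/2 = 1.5, so t_s ≈ 4/(ζωₙ) = 4/1.5 ≈ 2.667 s.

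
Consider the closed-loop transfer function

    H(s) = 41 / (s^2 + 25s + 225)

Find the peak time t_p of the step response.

Comparing s^2 + 25s + 225 to s^2 + 2ζωₙs + ωₙ²: ωₙ = 15 rad/s and ζ = 25/(2·15) ≈ 0.8333.
ζωₙ = 25/2 = 12.5, so ω_d = ωₙ√(1−ζ²) = √(ωₙ² − (ζωₙ)²) = √(225 − 12.5²) = √68.75 ≈ 8.292 rad/s.
t_p = π/ω_d = π/8.292 ≈ 0.3789 s.

t_p ≈ 0.3789 s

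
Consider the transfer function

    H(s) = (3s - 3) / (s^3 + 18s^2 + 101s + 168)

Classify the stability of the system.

The denominator s^3 + 18s^2 + 101s + 168 factors as (s + 3)(s + 7)(s + 8), giving poles at s = -3, -7, -8.
Since all poles lie strictly in the left half-plane, the system is stable.

stable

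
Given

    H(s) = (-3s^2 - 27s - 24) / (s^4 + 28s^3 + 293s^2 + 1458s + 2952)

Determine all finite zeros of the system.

Set the numerator to zero: -3s^2 - 27s - 24 = 0, i.e. -3·(s^2 + 9s + 8) = 0.
Factoring: (s + 1)(s + 8) = 0.

s = -1, -8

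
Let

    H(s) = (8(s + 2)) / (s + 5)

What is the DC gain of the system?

H(0) = 16/5 ≈ 3.200

Set s = 0: H(0) = (16) / (5) = 16/5.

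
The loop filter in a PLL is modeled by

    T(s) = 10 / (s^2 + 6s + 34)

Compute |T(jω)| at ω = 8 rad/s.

Substitute s = j8: numerator = 10, denominator = -30 + j48.
|T(j8)| = |10| / |-30 + j48| = 10 / 56.604 ≈ 0.1767.

|T(j8)| ≈ 0.1767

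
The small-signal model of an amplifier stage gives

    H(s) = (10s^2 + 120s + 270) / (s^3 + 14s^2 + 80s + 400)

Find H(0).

Set s = 0: H(0) = (270) / (400) = 27/40.

H(0) = 27/40 ≈ 0.6750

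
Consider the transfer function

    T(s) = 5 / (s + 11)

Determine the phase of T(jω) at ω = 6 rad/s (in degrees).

∠T(j6) ≈ -28.61°

At s = j6: numerator = 5, denominator = 11 + j6.
∠T = ∠num − ∠den = 0° − (28.610°) = -28.61°.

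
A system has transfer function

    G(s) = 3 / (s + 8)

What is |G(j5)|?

|G(j5)| ≈ 0.3180

Substitute s = j5: numerator = 3, denominator = 8 + j5.
|G(j5)| = |3| / |8 + j5| = 3 / 9.4340 ≈ 0.3180.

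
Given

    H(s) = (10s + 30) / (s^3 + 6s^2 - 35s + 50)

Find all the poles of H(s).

s = 2 + j, 2 - j, -10

The poles are the roots of the denominator s^3 + 6s^2 - 35s + 50 = 0.
Trying s = -10: the polynomial evaluates to 0, so (s + 10) is a factor.
Dividing out leaves s^2 - 4s + 5 = 0.
The quadratic formula then gives s = 2 ± 1j.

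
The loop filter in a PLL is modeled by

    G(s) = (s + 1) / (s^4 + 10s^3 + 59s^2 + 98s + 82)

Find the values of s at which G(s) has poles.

s = -4 + 5j, -4 - 5j, -1 + j, -1 - j

The poles are the roots of the denominator s^4 + 10s^3 + 59s^2 + 98s + 82 = 0.
No real roots exist; factor into two real quadratics: (s^2 + 8s + 41)(s^2 + 2s + 2) = 0.
Each quadratic gives a conjugate pair via the quadratic formula.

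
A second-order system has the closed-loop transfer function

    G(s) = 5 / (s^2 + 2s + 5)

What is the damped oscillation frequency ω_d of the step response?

ω_d = 2 rad/s

Comparing s^2 + 2s + 5 to s^2 + 2ζωₙs + ωₙ²: ωₙ = √5 ≈ 2.236 rad/s and ζ = 2/(2·√5) ≈ 0.4472.
ζωₙ = 2/2 = 1, so ω_d = ωₙ√(1−ζ²) = √(ωₙ² − (ζωₙ)²) = √(5 − 1²) = √4 = 2 rad/s.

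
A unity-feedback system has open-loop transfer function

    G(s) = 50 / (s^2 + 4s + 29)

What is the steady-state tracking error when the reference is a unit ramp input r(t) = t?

G(s) has no poles at the origin.
This is a Type 0 system; Kv = lim_{s→0} s·G(s) = 0, so the steady-state error for a ramp input is infinite.

e_ss = ∞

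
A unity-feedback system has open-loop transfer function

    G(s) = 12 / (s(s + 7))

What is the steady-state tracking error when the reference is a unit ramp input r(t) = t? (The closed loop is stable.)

G(s) has one pole at the origin.
This is a Type 1 system. Kv = lim_{s→0} s·G(s) = 12/7.
e_ss = 1/Kv = 1/(12/7) = 7/12 ≈ 0.5833.

e_ss = 0.5833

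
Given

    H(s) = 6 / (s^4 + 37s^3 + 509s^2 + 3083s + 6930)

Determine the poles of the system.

The poles are the roots of the denominator s^4 + 37s^3 + 509s^2 + 3083s + 6930 = 0.
Trying s = -9: the polynomial evaluates to 0, so (s + 9) is a factor.
Dividing out leaves s^3 + 28s^2 + 257s + 770 = 0.
This factors further as (s + 7)(s + 10)(s + 11) = 0.

s = -9, -7, -10, -11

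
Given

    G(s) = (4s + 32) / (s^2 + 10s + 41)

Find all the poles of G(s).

s = -5 + 4j, -5 - 4j

The poles are the roots of the denominator s^2 + 10s + 41 = 0.
Using the quadratic formula: s = (-10 ± √(-64))/2 = -5 ± 4j.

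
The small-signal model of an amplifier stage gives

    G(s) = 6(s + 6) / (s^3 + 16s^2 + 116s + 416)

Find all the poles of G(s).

s = -4 + 6j, -4 - 6j, -8

The poles are the roots of the denominator s^3 + 16s^2 + 116s + 416 = 0.
Trying s = -8: the polynomial evaluates to 0, so (s + 8) is a factor.
Dividing out leaves s^2 + 8s + 52 = 0.
The quadratic formula then gives s = -4 ± 6j.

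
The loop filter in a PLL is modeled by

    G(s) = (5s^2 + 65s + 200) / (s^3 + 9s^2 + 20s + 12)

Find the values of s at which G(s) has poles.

s = -1, -2, -6

The poles are the roots of the denominator s^3 + 9s^2 + 20s + 12 = 0.
Trying s = -1: the polynomial evaluates to 0, so (s + 1) is a factor.
Dividing out leaves s^2 + 8s + 12 = 0.
Factoring the quadratic: (s + 2)(s + 6) = 0.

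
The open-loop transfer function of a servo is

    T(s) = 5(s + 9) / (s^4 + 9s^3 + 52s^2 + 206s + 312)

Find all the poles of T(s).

s = -1 + 5j, -1 - 5j, -3, -4

The poles are the roots of the denominator s^4 + 9s^3 + 52s^2 + 206s + 312 = 0.
Trying s = -3: the polynomial evaluates to 0, so (s + 3) is a factor.
Dividing out leaves s^3 + 6s^2 + 34s + 104 = 0.
This factors further as (s^2 + 2s + 26)(s + 4) = 0.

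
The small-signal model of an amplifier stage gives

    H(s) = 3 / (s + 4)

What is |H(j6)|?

Substitute s = j6: numerator = 3, denominator = 4 + j6.
|H(j6)| = |3| / |4 + j6| = 3 / 7.2111 ≈ 0.4160.

|H(j6)| ≈ 0.4160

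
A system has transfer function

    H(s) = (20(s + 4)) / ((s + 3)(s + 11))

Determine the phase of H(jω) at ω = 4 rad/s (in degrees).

∠H(j4) ≈ -28.11°

At s = j4: numerator = 80 + j80, denominator = 17 + j56.
∠H = ∠num − ∠den = 45° − (73.113°) = -28.11°.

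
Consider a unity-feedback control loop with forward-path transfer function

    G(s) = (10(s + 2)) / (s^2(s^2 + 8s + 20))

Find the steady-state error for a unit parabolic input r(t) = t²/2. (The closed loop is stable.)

G(s) has 2 poles at the origin.
This is a Type 2 system. Ka = lim_{s→0} s^2·G(s) = 20/20 = 1.
e_ss = 1/Ka = 1/(1) = 1.

e_ss = 1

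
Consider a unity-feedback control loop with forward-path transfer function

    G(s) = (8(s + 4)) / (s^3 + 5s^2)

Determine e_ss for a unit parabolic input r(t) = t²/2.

e_ss = 0.1562

G(s) has 2 poles at the origin.
This is a Type 2 system. Ka = lim_{s→0} s^2·G(s) = 32/5.
e_ss = 1/Ka = 1/(32/5) = 5/32 ≈ 0.1562.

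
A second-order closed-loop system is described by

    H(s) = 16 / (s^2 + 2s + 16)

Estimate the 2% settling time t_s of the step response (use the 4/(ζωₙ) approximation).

Comparing s^2 + 2s + 16 to s^2 + 2ζωₙs + ωₙ²: ωₙ = 4 rad/s and ζ = 2/(2·4) = 0.25.
ζωₙ = 2/2 = 1, so t_s ≈ 4/(ζωₙ) = 4/1 = 4 s.

t_s ≈ 4 s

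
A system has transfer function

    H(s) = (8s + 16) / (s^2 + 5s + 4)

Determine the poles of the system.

The poles are the roots of the denominator s^2 + 5s + 4 = 0.
Factoring: (s + 4)(s + 1) = 0, so s = -4 and s = -1.

s = -4, -1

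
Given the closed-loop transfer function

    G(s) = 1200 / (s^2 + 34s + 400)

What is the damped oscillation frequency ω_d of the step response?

Comparing s^2 + 34s + 400 to s^2 + 2ζωₙs + ωₙ²: ωₙ = 20 rad/s and ζ = 34/(2·20) = 0.85.
ζωₙ = 34/2 = 17, so ω_d = ωₙ√(1−ζ²) = √(ωₙ² − (ζωₙ)²) = √(400 − 17²) = √111 ≈ 10.54 rad/s.

ω_d ≈ 10.54 rad/s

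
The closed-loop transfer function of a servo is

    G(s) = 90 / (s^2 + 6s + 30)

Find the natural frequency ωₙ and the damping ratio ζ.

ωₙ ≈ 5.477 rad/s, ζ ≈ 0.5477

Compare the denominator to the standard form s^2 + 2ζωₙs + ωₙ².
ωₙ² = 30, so ωₙ = √30 ≈ 5.477 rad/s.
2ζωₙ = 6, so ζ = 6/(2·√30) ≈ 0.5477.
With ζ = 0.5477 the response is underdamped.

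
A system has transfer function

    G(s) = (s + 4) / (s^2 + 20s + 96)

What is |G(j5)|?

Substitute s = j5: numerator = 4 + j5, denominator = 71 + j100.
|G(j5)| = |4 + j5| / |71 + j100| = 6.4031 / 122.64 ≈ 0.05221.

|G(j5)| ≈ 0.05221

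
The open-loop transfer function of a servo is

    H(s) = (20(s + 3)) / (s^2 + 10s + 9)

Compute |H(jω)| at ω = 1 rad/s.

Substitute s = j1: numerator = 60 + j20, denominator = 8 + j10.
|H(j1)| = |60 + j20| / |8 + j10| = 63.246 / 12.806 ≈ 4.939.

|H(j1)| ≈ 4.939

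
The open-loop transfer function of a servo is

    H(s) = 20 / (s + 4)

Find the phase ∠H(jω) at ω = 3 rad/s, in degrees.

∠H(j3) ≈ -36.87°

At s = j3: numerator = 20, denominator = 4 + j3.
∠H = ∠num − ∠den = 0° − (36.870°) = -36.87°.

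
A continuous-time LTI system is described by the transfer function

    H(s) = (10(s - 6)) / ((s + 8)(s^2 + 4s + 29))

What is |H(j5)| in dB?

|H(j5)|_dB ≈ -7.83 dB

Substitute s = j5: numerator = -60 + j50, denominator = -68 + j180.
|H(j5)| = |-60 + j50| / |-68 + j180| = 78.102 / 192.42 ≈ 0.4059.
In decibels: 20·log₁₀(0.4059) ≈ -7.83 dB.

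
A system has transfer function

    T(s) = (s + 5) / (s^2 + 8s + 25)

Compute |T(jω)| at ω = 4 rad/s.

|T(j4)| ≈ 0.1926

Substitute s = j4: numerator = 5 + j4, denominator = 9 + j32.
|T(j4)| = |5 + j4| / |9 + j32| = 6.4031 / 33.242 ≈ 0.1926.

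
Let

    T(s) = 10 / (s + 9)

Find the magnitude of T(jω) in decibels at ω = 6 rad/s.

Substitute s = j6: numerator = 10, denominator = 9 + j6.
|T(j6)| = |10| / |9 + j6| = 10 / 10.817 ≈ 0.9245.
In decibels: 20·log₁₀(0.9245) ≈ -0.682 dB.

|T(j6)|_dB ≈ -0.682 dB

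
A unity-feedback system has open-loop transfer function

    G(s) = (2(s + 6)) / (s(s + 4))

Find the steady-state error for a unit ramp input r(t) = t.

e_ss = 0.3333

G(s) has one pole at the origin.
This is a Type 1 system. Kv = lim_{s→0} s·G(s) = 12/4 = 3.
e_ss = 1/Kv = 1/(3) = 1/3 ≈ 0.3333.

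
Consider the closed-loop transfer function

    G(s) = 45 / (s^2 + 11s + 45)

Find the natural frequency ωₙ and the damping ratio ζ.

ωₙ ≈ 6.708 rad/s, ζ ≈ 0.8199

Compare the denominator to the standard form s^2 + 2ζωₙs + ωₙ².
ωₙ² = 45, so ωₙ = √45 ≈ 6.708 rad/s.
2ζωₙ = 11, so ζ = 11/(2·√45) ≈ 0.8199.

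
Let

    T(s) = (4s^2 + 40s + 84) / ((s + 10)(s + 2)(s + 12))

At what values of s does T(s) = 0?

s = -7, -3

Set the numerator to zero: 4s^2 + 40s + 84 = 0, i.e. 4·(s^2 + 10s + 21) = 0.
Factoring: (s + 7)(s + 3) = 0.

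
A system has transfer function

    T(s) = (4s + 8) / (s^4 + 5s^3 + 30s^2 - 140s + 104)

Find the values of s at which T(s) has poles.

The poles are the roots of the denominator s^4 + 5s^3 + 30s^2 - 140s + 104 = 0.
Trying s = 2: the polynomial evaluates to 0, so (s - 2) is a factor.
Dividing out leaves s^3 + 7s^2 + 44s - 52 = 0.
This factors further as (s^2 + 8s + 52)(s - 1) = 0.

s = -4 ± 6j, 2, 1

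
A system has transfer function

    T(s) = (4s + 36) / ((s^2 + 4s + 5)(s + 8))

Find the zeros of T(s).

s = -9

Set the numerator to zero: 4s + 36 = 0, i.e. 4·(s + 9) = 0.
So s = -9.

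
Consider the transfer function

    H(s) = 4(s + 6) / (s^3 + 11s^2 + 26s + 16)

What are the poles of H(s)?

The poles are the roots of the denominator s^3 + 11s^2 + 26s + 16 = 0.
Trying s = -2: the polynomial evaluates to 0, so (s + 2) is a factor.
Dividing out leaves s^2 + 9s + 8 = 0.
Factoring the quadratic: (s + 1)(s + 8) = 0.

s = -2, -1, -8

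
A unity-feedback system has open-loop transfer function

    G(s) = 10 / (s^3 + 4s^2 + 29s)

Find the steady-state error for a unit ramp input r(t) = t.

G(s) has one pole at the origin.
This is a Type 1 system. Kv = lim_{s→0} s·G(s) = 10/29.
e_ss = 1/Kv = 1/(10/29) = 29/10 ≈ 2.900.

e_ss = 2.900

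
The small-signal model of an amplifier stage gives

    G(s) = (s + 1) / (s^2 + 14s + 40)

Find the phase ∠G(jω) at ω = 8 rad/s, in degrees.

∠G(j8) ≈ -19.22°

At s = j8: numerator = 1 + j8, denominator = -24 + j112.
∠G = ∠num − ∠den = 82.875° − (102.09°) = -19.22°.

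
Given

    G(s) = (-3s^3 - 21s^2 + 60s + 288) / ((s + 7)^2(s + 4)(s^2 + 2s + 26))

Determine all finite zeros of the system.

s = 4, -3, -8

Set the numerator to zero: -3s^3 - 21s^2 + 60s + 288 = 0, i.e. -3·(s^3 + 7s^2 - 20s - 96) = 0.
Factoring: (s - 4)(s + 3)(s + 8) = 0.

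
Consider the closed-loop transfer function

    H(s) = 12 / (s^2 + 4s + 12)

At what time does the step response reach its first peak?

t_p ≈ 1.111 s

Comparing s^2 + 4s + 12 to s^2 + 2ζωₙs + ωₙ²: ωₙ = √12 ≈ 3.464 rad/s and ζ = 4/(2·√12) ≈ 0.5774.
ζωₙ = 4/2 = 2, so ω_d = ωₙ√(1−ζ²) = √(ωₙ² − (ζωₙ)²) = √(12 − 2²) = √8 ≈ 2.828 rad/s.
t_p = π/ω_d = π/2.828 ≈ 1.111 s.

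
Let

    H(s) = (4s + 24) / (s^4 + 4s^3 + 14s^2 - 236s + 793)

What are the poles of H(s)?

The poles are the roots of the denominator s^4 + 4s^3 + 14s^2 - 236s + 793 = 0.
No real roots exist; factor into two real quadratics: (s^2 - 6s + 13)(s^2 + 10s + 61) = 0.
Each quadratic gives a conjugate pair via the quadratic formula.

s = 3 + 2j, 3 - 2j, -5 + 6j, -5 - 6j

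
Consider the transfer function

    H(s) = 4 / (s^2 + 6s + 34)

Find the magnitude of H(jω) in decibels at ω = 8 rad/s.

|H(j8)|_dB ≈ -23.0 dB

Substitute s = j8: numerator = 4, denominator = -30 + j48.
|H(j8)| = |4| / |-30 + j48| = 4 / 56.604 ≈ 0.07067.
In decibels: 20·log₁₀(0.07067) ≈ -23.0 dB.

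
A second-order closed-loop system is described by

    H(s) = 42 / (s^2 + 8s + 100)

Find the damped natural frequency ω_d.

ω_d ≈ 9.165 rad/s

Comparing s^2 + 8s + 100 to s^2 + 2ζωₙs + ωₙ²: ωₙ = 10 rad/s and ζ = 8/(2·10) = 0.4.
ζωₙ = 8/2 = 4, so ω_d = ωₙ√(1−ζ²) = √(ωₙ² − (ζωₙ)²) = √(100 − 4²) = √84 ≈ 9.165 rad/s.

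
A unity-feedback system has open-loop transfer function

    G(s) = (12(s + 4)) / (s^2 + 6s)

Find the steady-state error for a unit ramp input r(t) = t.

e_ss = 0.1250

G(s) has one pole at the origin.
This is a Type 1 system. Kv = lim_{s→0} s·G(s) = 48/6 = 8.
e_ss = 1/Kv = 1/(8) = 1/8 ≈ 0.1250.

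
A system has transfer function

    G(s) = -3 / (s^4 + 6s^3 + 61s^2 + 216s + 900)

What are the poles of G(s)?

The poles are the roots of the denominator s^4 + 6s^3 + 61s^2 + 216s + 900 = 0.
No real roots exist; factor into two real quadratics: (s^2 + 36)(s^2 + 6s + 25) = 0.
Each quadratic gives a conjugate pair via the quadratic formula.

s = 6j, -6j, -3 + 4j, -3 - 4j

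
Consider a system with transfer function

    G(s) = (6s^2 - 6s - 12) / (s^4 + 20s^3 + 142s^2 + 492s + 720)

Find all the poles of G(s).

The poles are the roots of the denominator s^4 + 20s^3 + 142s^2 + 492s + 720 = 0.
Trying s = -4: the polynomial evaluates to 0, so (s + 4) is a factor.
Dividing out leaves s^3 + 16s^2 + 78s + 180 = 0.
This factors further as (s^2 + 6s + 18)(s + 10) = 0.

s = -3 + 3j, -3 - 3j, -4, -10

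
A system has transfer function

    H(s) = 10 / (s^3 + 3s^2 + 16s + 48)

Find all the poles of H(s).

s = 4j, -4j, -3

The poles are the roots of the denominator s^3 + 3s^2 + 16s + 48 = 0.
Trying s = -3: the polynomial evaluates to 0, so (s + 3) is a factor.
Dividing out leaves s^2 + 16 = 0.
The quadratic formula then gives s = 0 ± 4j.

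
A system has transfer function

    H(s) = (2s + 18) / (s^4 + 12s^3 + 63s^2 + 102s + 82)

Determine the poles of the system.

The poles are the roots of the denominator s^4 + 12s^3 + 63s^2 + 102s + 82 = 0.
No real roots exist; factor into two real quadratics: (s^2 + 2s + 2)(s^2 + 10s + 41) = 0.
Each quadratic gives a conjugate pair via the quadratic formula.

s = -1 + j, -1 - j, -5 + 4j, -5 - 4j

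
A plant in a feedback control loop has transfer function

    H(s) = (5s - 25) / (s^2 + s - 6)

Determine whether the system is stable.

The denominator s^2 + s - 6 factors as (s - 2)(s + 3), giving poles at s = 2, -3.
Since the pole(s) at s = 2 lie in the right half-plane, the system is unstable.

unstable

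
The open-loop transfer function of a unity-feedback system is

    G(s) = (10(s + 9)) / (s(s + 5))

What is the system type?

The denominator has 1 factor of s at the origin (free integrator), so this is a Type 1 system.

Type 1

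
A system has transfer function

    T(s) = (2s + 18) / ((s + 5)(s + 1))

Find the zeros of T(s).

Set the numerator to zero: 2s + 18 = 0, i.e. 2·(s + 9) = 0.
So s = -9.

s = -9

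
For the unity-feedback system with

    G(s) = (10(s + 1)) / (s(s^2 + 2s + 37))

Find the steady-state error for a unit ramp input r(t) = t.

e_ss = 3.700

G(s) has one pole at the origin.
This is a Type 1 system. Kv = lim_{s→0} s·G(s) = 10/37.
e_ss = 1/Kv = 1/(10/37) = 37/10 ≈ 3.700.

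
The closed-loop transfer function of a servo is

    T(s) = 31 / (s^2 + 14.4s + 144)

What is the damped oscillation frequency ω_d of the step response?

ω_d = 9.600 rad/s

Comparing s^2 + 14.4s + 144 to s^2 + 2ζωₙs + ωₙ²: ωₙ = 12 rad/s and ζ = 14.4/(2·12) = 0.6.
ζωₙ = 14.4/2 = 7.2, so ω_d = ωₙ√(1−ζ²) = √(ωₙ² − (ζωₙ)²) = √(144 − 7.2²) = √92.16 = 9.600 rad/s.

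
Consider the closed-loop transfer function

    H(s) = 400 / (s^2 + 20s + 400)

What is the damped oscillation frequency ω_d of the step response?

Comparing s^2 + 20s + 400 to s^2 + 2ζωₙs + ωₙ²: ωₙ = 20 rad/s and ζ = 20/(2·20) = 0.5.
ζωₙ = 20/2 = 10, so ω_d = ωₙ√(1−ζ²) = √(ωₙ² − (ζωₙ)²) = √(400 − 10²) = √300 ≈ 17.32 rad/s.

ω_d ≈ 17.32 rad/s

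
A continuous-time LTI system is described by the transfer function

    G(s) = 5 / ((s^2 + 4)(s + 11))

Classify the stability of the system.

marginally stable

The poles can be read from the denominator factors: s = ±2j, -11.
Since the simple pole(s) at s = 2j, -2j lie on the jω-axis with none in the right half-plane, the system is marginally stable.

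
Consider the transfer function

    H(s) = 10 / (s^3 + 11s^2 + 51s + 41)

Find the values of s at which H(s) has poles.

The poles are the roots of the denominator s^3 + 11s^2 + 51s + 41 = 0.
Trying s = -1: the polynomial evaluates to 0, so (s + 1) is a factor.
Dividing out leaves s^2 + 10s + 41 = 0.
The quadratic formula then gives s = -5 ± 4j.

s = -5 + 4j, -5 - 4j, -1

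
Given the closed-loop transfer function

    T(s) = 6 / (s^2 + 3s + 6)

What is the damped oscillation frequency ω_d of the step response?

ω_d ≈ 1.936 rad/s

Comparing s^2 + 3s + 6 to s^2 + 2ζωₙs + ωₙ²: ωₙ = √6 ≈ 2.449 rad/s and ζ = 3/(2·√6) ≈ 0.6124.
ζωₙ = 3/2 = 1.5, so ω_d = ωₙ√(1−ζ²) = √(ωₙ² − (ζωₙ)²) = √(6 − 1.5²) = √3.75 ≈ 1.936 rad/s.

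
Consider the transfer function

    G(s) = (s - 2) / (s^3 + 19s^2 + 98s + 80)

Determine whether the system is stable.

stable

The denominator s^3 + 19s^2 + 98s + 80 factors as (s + 8)(s + 10)(s + 1), giving poles at s = -8, -10, -1.
Since all poles lie strictly in the left half-plane, the system is stable.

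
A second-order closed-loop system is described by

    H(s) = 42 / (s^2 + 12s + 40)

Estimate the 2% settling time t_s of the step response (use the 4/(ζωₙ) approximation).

t_s ≈ 0.6667 s

Comparing s^2 + 12s + 40 to s^2 + 2ζωₙs + ωₙ²: ωₙ = √40 ≈ 6.325 rad/s and ζ = 12/(2·√40) ≈ 0.9487.
ζωₙ = 12/2 = 6, so t_s ≈ 4/(ζωₙ) = 4/6 ≈ 0.6667 s.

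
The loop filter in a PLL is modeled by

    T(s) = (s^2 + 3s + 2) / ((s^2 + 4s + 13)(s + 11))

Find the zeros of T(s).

s = -2, -1

Set the numerator to zero: s^2 + 3s + 2 = 0.
Factoring: (s + 2)(s + 1) = 0.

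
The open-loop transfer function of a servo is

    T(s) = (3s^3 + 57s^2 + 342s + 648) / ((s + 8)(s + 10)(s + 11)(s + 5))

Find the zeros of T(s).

Set the numerator to zero: 3s^3 + 57s^2 + 342s + 648 = 0, i.e. 3·(s^3 + 19s^2 + 114s + 216) = 0.
Factoring: (s + 6)(s + 4)(s + 9) = 0.

s = -6, -4, -9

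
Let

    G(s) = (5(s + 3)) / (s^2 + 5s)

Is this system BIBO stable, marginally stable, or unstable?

The denominator s^2 + 5s factors as s(s + 5), giving poles at s = 0, -5.
Since the simple pole(s) at s = 0 lie on the jω-axis with none in the right half-plane, the system is marginally stable.

marginally stable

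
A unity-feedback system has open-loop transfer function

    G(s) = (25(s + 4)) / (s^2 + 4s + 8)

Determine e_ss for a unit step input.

e_ss = 0.07407

G(s) has no poles at the origin.
This is a Type 0 system. Kp = lim_{s→0} G(s) = 100/8 = 25/2.
e_ss = 1/(1 + Kp) = 1/(1 + 25/2) = 2/27 ≈ 0.07407.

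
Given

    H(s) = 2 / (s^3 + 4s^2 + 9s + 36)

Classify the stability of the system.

marginally stable

The denominator s^3 + 4s^2 + 9s + 36 factors as (s^2 + 9)(s + 4), giving poles at s = ±3j, -4.
Since the simple pole(s) at s = 3j, -3j lie on the jω-axis with none in the right half-plane, the system is marginally stable.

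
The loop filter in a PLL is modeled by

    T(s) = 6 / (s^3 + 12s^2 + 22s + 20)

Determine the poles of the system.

The poles are the roots of the denominator s^3 + 12s^2 + 22s + 20 = 0.
Trying s = -10: the polynomial evaluates to 0, so (s + 10) is a factor.
Dividing out leaves s^2 + 2s + 2 = 0.
The quadratic formula then gives s = -1 ± 1j.

s = -1 + j, -1 - j, -10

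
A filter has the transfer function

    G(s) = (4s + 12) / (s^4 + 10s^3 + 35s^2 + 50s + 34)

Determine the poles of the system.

s = -1 + j, -1 - j, -4 + j, -4 - j

The poles are the roots of the denominator s^4 + 10s^3 + 35s^2 + 50s + 34 = 0.
No real roots exist; factor into two real quadratics: (s^2 + 2s + 2)(s^2 + 8s + 17) = 0.
Each quadratic gives a conjugate pair via the quadratic formula.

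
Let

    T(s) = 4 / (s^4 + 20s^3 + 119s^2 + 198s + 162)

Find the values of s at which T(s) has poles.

s = -9, -9, -1 + j, -1 - j

The poles are the roots of the denominator s^4 + 20s^3 + 119s^2 + 198s + 162 = 0.
Trying s = -9: the polynomial evaluates to 0, so (s + 9) is a factor.
Dividing out leaves s^3 + 11s^2 + 20s + 18 = 0.
This factors further as (s + 9)(s^2 + 2s + 2) = 0.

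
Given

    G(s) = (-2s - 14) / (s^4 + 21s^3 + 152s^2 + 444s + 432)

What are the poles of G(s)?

The poles are the roots of the denominator s^4 + 21s^3 + 152s^2 + 444s + 432 = 0.
Trying s = -6: the polynomial evaluates to 0, so (s + 6) is a factor.
Dividing out leaves s^3 + 15s^2 + 62s + 72 = 0.
This factors further as (s + 4)(s + 2)(s + 9) = 0.

s = -6, -4, -2, -9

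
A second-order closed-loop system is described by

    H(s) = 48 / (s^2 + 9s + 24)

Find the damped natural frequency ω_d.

ω_d ≈ 1.936 rad/s

Comparing s^2 + 9s + 24 to s^2 + 2ζωₙs + ωₙ²: ωₙ = √24 ≈ 4.899 rad/s and ζ = 9/(2·√24) ≈ 0.9186.
ζωₙ = 9/2 = 4.5, so ω_d = ωₙ√(1−ζ²) = √(ωₙ² − (ζωₙ)²) = √(24 − 4.5²) = √3.75 ≈ 1.936 rad/s.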